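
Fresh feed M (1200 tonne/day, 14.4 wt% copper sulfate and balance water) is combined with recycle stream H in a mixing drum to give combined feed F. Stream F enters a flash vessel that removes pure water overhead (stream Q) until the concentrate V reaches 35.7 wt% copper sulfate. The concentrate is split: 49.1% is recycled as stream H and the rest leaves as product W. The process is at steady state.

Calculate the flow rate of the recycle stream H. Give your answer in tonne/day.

466.9 tonne/day

Overall copper sulfate balance (none leaves overhead): copper sulfate in fresh feed = copper sulfate in product, i.e. 1200×0.144 = (1−0.491)·V·0.357.
V = 172.8/(0.357×0.509) = 950.95 tonne/day.
Recycle H = 0.491×950.95 = 466.92 tonne/day.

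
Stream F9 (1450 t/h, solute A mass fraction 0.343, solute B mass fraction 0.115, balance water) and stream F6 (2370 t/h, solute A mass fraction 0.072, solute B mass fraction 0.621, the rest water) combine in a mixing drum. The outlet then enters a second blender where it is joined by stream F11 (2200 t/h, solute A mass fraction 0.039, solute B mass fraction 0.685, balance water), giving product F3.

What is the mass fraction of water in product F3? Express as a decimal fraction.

Overall, product flow = 6020 t/h.
water in = 1450×0.542 + 2370×0.307 + 2200×0.276 = 2120.7 t/h.
water fraction in F3 = 0.352.

0.352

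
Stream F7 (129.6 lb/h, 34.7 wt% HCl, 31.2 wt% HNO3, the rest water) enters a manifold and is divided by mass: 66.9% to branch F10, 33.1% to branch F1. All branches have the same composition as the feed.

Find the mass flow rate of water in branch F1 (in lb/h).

Branch F1 total = 0.331×129.6 = 42.898 lb/h.
water in F1 = 0.341×42.898 = 14.628 lb/h.

14.63 lb/h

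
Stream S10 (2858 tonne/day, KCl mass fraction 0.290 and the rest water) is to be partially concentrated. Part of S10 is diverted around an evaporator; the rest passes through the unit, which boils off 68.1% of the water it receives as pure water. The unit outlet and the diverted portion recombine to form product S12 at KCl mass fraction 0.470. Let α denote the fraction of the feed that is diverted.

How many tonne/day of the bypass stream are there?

All 2858×0.290 = 828.82 tonne/day of KCl reaches S12, so S12 = 828.82/0.470 = 1763.4 tonne/day and vapour = 1094.6 tonne/day.
The evaporator receives (1−α)·2858 of feed at 0.710 water and removes 0.681 of that water:
0.681×0.710×(1−α)×2858 = 1094.6
(1−α) = 1094.6/1381.9 = 0.7921;  α = 0.2079.
Bypass flow = 0.2079×2858 = 594.23 tonne/day.

594.2 tonne/day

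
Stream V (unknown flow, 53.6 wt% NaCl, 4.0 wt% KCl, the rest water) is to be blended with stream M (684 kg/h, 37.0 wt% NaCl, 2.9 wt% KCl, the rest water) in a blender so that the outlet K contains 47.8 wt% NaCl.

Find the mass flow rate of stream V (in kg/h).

1274 kg/h

Let V be the unknown flow. Total out = 684 + V.
NaCl balance: 253.08 + 0.536·V = 0.478·(684 + V)
(0.536 − 0.478)·V = 0.478×684 − 253.08 = 73.872
V = 73.872 / 0.058 = 1273.7 kg/h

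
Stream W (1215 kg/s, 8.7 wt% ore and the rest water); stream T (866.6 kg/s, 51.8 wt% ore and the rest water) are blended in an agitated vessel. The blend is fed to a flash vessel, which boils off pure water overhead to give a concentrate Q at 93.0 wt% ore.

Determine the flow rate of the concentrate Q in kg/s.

596.3 kg/s

ore entering = 1215×0.087 + 866.6×0.518 = 554.6 kg/s.
All ore reports to Q, so Q = 554.6/0.930 = 596.35 kg/s.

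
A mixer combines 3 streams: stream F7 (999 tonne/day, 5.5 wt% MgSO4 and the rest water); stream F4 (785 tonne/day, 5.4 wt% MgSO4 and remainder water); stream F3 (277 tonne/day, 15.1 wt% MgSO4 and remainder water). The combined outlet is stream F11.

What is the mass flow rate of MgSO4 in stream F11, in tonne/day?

MgSO4 out = MgSO4 in = 999×0.055 + 785×0.054 + 277×0.151 = 139.16 tonne/day.

139.2 tonne/day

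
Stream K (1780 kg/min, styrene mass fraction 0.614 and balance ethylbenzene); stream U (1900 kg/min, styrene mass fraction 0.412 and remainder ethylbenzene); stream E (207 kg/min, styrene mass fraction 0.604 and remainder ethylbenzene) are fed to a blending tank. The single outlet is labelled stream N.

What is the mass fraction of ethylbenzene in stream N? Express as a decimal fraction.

0.485

Total flow out = 1780 + 1900 + 207 = 3887 kg/min.
ethylbenzene in = 1780×0.386 + 1900×0.588 + 207×0.396 = 1886.3 kg/min.
ethylbenzene mass fraction in N = 1886.3/3887 = 0.485.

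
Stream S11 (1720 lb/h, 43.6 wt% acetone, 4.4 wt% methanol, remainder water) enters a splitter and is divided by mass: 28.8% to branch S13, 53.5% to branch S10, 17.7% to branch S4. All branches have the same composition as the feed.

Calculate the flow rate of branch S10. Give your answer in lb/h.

920.2 lb/h

Branch S10 flow = 0.535×1720 = 920.2 lb/h.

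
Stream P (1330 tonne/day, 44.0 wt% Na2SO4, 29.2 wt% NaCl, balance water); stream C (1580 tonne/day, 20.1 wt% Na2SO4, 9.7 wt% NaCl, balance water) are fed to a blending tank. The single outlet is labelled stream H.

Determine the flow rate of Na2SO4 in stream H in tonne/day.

902.8 tonne/day

Na2SO4 out = Na2SO4 in = 1330×0.440 + 1580×0.201 = 902.78 tonne/day.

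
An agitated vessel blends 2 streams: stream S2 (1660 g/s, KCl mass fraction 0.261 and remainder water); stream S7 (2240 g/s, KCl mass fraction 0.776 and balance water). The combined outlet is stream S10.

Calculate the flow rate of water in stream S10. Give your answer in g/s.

water out = water in = 1660×0.739 + 2240×0.224 = 1728.5 g/s.

1728 g/s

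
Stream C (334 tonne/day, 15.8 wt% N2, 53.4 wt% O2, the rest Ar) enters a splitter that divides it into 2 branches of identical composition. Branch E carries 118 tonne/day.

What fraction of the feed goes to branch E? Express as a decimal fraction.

Fraction to E = 118/334 = 0.3533.

0.353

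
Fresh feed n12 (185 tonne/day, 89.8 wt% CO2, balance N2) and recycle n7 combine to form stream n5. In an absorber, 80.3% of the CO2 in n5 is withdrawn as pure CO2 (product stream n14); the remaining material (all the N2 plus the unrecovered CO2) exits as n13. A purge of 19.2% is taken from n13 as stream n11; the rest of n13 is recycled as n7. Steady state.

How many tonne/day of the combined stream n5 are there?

295.9 tonne/day

N2 enters only via n12 and leaves only via the purge: 185×0.102 = 0.192×(N2 in n13), and the absorber passes all N2, so N2 in n5 = N2 in n13 = 98.281 tonne/day.
CO2 in n5: m_A = 185×0.898 + (1−0.192)·(1−0.803)·m_A, so m_A = 166.13/0.8408 = 197.58 tonne/day.
n5 = 197.58 + 98.281 = 295.86 tonne/day.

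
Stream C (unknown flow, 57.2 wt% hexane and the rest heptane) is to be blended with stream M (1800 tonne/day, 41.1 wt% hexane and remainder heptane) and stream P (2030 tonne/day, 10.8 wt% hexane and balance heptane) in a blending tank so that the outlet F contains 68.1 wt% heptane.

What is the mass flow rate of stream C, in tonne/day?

1038 tonne/day

Let C be the unknown flow. Total out = 3830 + C.
heptane balance: 2871 + 0.428·C = 0.681·(3830 + C)
(0.428 − 0.681)·C = 0.681×3830 − 2871 = -262.73
C = -262.73 / -0.253 = 1038.5 tonne/day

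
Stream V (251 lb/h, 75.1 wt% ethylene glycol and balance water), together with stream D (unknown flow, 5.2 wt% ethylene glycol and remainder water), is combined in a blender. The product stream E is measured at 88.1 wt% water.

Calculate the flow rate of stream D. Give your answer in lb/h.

Let D be the unknown flow. Total out = 251 + D.
water balance: 62.499 + 0.948·D = 0.881·(251 + D)
(0.948 − 0.881)·D = 0.881×251 − 62.499 = 158.63
D = 158.63 / 0.067 = 2367.6 lb/h

2368 lb/h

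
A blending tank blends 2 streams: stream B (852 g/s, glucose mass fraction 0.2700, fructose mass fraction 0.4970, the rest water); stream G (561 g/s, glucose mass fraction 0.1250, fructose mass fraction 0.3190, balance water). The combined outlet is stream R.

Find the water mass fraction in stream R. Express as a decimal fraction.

Total flow out = 852 + 561 = 1413 g/s.
water in = 852×0.233 + 561×0.556 = 510.43 g/s.
water mass fraction in R = 510.43/1413 = 0.3612.

0.3612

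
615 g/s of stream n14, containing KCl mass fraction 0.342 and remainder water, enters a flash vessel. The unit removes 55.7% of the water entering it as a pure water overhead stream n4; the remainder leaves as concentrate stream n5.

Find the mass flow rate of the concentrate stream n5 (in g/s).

389.6 g/s

water entering = 615×0.658 = 404.67 g/s; overhead removed = 0.557×404.67 = 225.4 g/s.
Concentrate = 615 − 225.4 = 389.6 g/s.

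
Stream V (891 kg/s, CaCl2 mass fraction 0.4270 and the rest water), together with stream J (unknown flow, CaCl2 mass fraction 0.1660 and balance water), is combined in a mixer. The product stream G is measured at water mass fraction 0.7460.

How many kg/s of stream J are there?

1752 kg/s

Let J be the unknown flow. Total out = 891 + J.
water balance: 510.54 + 0.834·J = 0.746·(891 + J)
(0.834 − 0.746)·J = 0.746×891 − 510.54 = 154.14
J = 154.14 / 0.088 = 1751.6 kg/s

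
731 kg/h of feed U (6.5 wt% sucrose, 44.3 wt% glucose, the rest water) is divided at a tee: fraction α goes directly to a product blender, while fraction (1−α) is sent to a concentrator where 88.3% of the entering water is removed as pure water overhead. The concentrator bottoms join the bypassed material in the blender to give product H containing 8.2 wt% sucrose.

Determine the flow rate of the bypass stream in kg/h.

382.2 kg/h

All 731×0.065 = 47.515 kg/h of sucrose reaches H, so H = 47.515/0.082 = 579.45 kg/h and vapour = 151.55 kg/h.
The evaporator receives (1−α)·731 of feed at 0.492 water and removes 0.883 of that water:
0.883×0.492×(1−α)×731 = 151.55
(1−α) = 151.55/317.57 = 0.4772;  α = 0.5228.
Bypass flow = 0.5228×731 = 382.16 kg/h.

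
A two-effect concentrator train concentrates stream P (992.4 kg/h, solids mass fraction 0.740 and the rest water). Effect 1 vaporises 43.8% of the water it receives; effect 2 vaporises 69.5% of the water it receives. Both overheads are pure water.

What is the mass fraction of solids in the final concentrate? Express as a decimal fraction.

0.943

water in feed = 992.4×0.260 = 258.02 kg/h.
After stage 1: water left = (1−0.438)×258.02 = 145.01; stream total = 879.39 kg/h.
After stage 2: water left = (1−0.695)×145.01 = 44.228; final concentrate = 778.6 kg/h.
solids fraction = 734.38/778.6 = 0.943.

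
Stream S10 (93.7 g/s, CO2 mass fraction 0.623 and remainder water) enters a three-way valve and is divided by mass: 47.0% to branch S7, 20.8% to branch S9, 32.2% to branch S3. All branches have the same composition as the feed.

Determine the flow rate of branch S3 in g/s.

30.17 g/s

Branch S3 flow = 0.322×93.7 = 30.171 g/s.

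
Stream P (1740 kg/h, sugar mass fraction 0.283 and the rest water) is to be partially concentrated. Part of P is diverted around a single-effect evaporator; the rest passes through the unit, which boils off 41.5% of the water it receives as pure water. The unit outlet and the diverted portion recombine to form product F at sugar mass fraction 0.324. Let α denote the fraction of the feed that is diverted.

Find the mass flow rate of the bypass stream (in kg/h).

1000 kg/h

All 1740×0.283 = 492.42 kg/h of sugar reaches F, so F = 492.42/0.324 = 1519.8 kg/h and vapour = 220.19 kg/h.
The evaporator receives (1−α)·1740 of feed at 0.717 water and removes 0.415 of that water:
0.415×0.717×(1−α)×1740 = 220.19
(1−α) = 220.19/517.75 = 0.4253;  α = 0.5747.
Bypass flow = 0.5747×1740 = 1000 kg/h.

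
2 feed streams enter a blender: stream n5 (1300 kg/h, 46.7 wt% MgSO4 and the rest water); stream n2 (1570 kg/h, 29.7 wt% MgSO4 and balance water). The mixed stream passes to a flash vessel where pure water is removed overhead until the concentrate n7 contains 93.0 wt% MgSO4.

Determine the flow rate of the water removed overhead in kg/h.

MgSO4 entering = 1300×0.467 + 1570×0.297 = 1073.4 kg/h.
All MgSO4 reports to n7, so n7 = 1073.4/0.930 = 1154.2 kg/h.
Total feed = 2870 kg/h; overhead = 2870 − 1154.2 = 1715.8 kg/h.

1716 kg/h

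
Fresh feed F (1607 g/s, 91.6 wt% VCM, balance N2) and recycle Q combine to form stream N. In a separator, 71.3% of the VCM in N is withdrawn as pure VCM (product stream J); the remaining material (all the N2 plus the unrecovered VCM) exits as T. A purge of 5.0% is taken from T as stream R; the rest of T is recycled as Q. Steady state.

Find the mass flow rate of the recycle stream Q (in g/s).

N2 enters only via F and leaves only via the purge: 1607×0.084 = 0.050×(N2 in T), and the separator passes all N2, so N2 in N = N2 in T = 2699.8 g/s.
VCM in N: m_A = 1607×0.916 + (1−0.050)·(1−0.713)·m_A, so m_A = 1472/0.7273 = 2023.8 g/s.
T = (1−0.713)×2023.8 + 2699.8 = 3280.6 g/s.
Recycle Q = (1−0.050)×3280.6 = 3116.6 g/s.

3117 g/s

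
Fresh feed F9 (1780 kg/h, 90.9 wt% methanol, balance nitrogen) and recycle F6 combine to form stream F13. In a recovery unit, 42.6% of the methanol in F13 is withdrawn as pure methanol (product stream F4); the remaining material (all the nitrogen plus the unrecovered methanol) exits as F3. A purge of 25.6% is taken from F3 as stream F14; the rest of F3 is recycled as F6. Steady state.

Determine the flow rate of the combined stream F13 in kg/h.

nitrogen enters only via F9 and leaves only via the purge: 1780×0.091 = 0.256×(nitrogen in F3), and the recovery unit passes all nitrogen, so nitrogen in F13 = nitrogen in F3 = 632.73 kg/h.
methanol in F13: m_A = 1780×0.909 + (1−0.256)·(1−0.426)·m_A, so m_A = 1618/0.5729 = 2824 kg/h.
F13 = 2824 + 632.73 = 3456.8 kg/h.

3457 kg/h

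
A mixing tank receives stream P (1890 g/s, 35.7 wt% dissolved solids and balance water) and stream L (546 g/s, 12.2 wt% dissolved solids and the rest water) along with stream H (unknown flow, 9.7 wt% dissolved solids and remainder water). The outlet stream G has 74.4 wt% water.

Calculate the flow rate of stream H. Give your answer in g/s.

740.4 g/s

Let H be the unknown flow. Total out = 2436 + H.
water balance: 1694.7 + 0.903·H = 0.744·(2436 + H)
(0.903 − 0.744)·H = 0.744×2436 − 1694.7 = 117.73
H = 117.73 / 0.159 = 740.42 g/s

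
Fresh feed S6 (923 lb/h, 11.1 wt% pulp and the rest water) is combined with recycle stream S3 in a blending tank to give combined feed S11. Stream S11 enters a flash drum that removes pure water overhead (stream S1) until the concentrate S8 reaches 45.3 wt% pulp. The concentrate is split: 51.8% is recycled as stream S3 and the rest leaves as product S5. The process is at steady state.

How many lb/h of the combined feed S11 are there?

1166 lb/h

Overall pulp balance (none leaves overhead): pulp in fresh feed = pulp in product, i.e. 923×0.111 = (1−0.518)·S8·0.453.
S8 = 102.45/(0.453×0.482) = 469.22 lb/h.
Recycle S3 = 0.518×469.22 = 243.06 lb/h.
Combined feed S11 = 923 + 243.06 = 1166.1 lb/h.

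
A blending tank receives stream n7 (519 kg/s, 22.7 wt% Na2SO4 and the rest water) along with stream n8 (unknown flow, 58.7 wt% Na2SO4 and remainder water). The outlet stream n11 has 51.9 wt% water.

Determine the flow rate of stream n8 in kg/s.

1244 kg/s

Let n8 be the unknown flow. Total out = 519 + n8.
water balance: 401.19 + 0.413·n8 = 0.519·(519 + n8)
(0.413 − 0.519)·n8 = 0.519×519 − 401.19 = -131.83
n8 = -131.83 / -0.106 = 1243.6 kg/s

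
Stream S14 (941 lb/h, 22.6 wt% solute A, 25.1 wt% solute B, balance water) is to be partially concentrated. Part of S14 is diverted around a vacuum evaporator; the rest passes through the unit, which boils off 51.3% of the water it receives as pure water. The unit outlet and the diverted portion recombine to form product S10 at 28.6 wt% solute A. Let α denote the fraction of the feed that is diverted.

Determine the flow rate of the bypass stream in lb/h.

All 941×0.226 = 212.67 lb/h of solute A reaches S10, so S10 = 212.67/0.286 = 743.59 lb/h and vapour = 197.41 lb/h.
The evaporator receives (1−α)·941 of feed at 0.523 water and removes 0.513 of that water:
0.513×0.523×(1−α)×941 = 197.41
(1−α) = 197.41/252.47 = 0.7819;  α = 0.2181.
Bypass flow = 0.2181×941 = 205.21 lb/h.

205.2 lb/h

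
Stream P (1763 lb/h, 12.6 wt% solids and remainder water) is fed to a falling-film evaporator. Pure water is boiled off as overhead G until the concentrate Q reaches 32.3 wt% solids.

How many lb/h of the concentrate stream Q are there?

687.7 lb/h

solids is conserved: 1763×0.126 = 222.14 lb/h all reports to the concentrate.
Concentrate = 222.14/(target fraction) = 687.73 lb/h.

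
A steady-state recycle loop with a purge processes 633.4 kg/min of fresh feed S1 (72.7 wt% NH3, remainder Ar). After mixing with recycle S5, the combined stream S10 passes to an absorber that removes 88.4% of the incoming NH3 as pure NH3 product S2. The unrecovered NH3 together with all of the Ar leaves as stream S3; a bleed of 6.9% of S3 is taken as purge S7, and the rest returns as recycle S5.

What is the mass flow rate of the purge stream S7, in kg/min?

Ar enters only via S1 and leaves only via the purge: 633.4×0.273 = 0.069×(Ar in S3), and the absorber passes all Ar, so Ar in S10 = Ar in S3 = 2506.1 kg/min.
NH3 in S10: m_A = 633.4×0.727 + (1−0.069)·(1−0.884)·m_A, so m_A = 460.48/0.8920 = 516.23 kg/min.
S3 = (1−0.884)×516.23 + 2506.1 = 2565.9 kg/min.
Purge S7 = 0.069×2565.9 = 177.05 kg/min.

177.1 kg/min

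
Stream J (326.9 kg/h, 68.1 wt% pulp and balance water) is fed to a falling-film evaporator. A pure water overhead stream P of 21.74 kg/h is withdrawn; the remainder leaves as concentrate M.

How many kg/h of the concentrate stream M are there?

305.2 kg/h

Concentrate = 326.9 − 21.74 = 305.16 kg/h.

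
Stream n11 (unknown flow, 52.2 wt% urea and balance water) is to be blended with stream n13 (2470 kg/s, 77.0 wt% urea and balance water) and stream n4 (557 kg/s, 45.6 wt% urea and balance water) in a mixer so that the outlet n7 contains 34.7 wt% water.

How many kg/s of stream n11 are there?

1368 kg/s

Let n11 be the unknown flow. Total out = 3027 + n11.
water balance: 871.11 + 0.478·n11 = 0.347·(3027 + n11)
(0.478 − 0.347)·n11 = 0.347×3027 − 871.11 = 179.26
n11 = 179.26 / 0.131 = 1368.4 kg/s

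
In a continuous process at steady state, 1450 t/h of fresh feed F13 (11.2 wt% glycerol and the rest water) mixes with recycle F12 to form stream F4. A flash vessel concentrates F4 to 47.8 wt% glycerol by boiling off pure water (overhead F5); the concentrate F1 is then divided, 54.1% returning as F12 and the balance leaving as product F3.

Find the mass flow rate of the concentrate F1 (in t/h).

740.2 t/h

Overall glycerol balance (none leaves overhead): glycerol in fresh feed = glycerol in product, i.e. 1450×0.112 = (1−0.541)·F1·0.478.
F1 = 162.4/(0.478×0.459) = 740.19 t/h.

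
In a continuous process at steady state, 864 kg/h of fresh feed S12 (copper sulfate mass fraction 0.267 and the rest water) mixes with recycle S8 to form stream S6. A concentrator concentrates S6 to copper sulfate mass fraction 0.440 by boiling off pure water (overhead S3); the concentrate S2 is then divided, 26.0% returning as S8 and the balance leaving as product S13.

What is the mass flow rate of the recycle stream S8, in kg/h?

Overall copper sulfate balance (none leaves overhead): copper sulfate in fresh feed = copper sulfate in product, i.e. 864×0.267 = (1−0.260)·S2·0.440.
S2 = 230.69/(0.440×0.740) = 708.5 kg/h.
Recycle S8 = 0.260×708.5 = 184.21 kg/h.

184.2 kg/h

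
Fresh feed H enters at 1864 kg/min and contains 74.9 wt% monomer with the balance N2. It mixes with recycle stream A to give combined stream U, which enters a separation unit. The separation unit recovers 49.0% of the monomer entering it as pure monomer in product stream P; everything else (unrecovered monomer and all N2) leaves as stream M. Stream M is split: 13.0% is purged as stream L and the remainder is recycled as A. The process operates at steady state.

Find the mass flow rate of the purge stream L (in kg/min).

N2 enters only via H and leaves only via the purge: 1864×0.251 = 0.130×(N2 in M), and the separation unit passes all N2, so N2 in U = N2 in M = 3599 kg/min.
monomer in U: m_A = 1864×0.749 + (1−0.130)·(1−0.490)·m_A, so m_A = 1396.1/0.5563 = 2509.7 kg/min.
M = (1−0.490)×2509.7 + 3599 = 4878.9 kg/min.
Purge L = 0.130×4878.9 = 634.26 kg/min.

634.3 kg/min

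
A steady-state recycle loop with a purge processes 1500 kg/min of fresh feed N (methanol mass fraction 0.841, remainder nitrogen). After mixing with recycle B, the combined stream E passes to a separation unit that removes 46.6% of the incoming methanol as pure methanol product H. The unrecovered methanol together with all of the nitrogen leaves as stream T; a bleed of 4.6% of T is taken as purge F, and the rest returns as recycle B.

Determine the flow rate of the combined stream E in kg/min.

nitrogen enters only via N and leaves only via the purge: 1500×0.159 = 0.046×(nitrogen in T), and the separation unit passes all nitrogen, so nitrogen in E = nitrogen in T = 5184.8 kg/min.
methanol in E: m_A = 1500×0.841 + (1−0.046)·(1−0.466)·m_A, so m_A = 1261.5/0.4906 = 2571.5 kg/min.
E = 2571.5 + 5184.8 = 7756.3 kg/min.

7756 kg/min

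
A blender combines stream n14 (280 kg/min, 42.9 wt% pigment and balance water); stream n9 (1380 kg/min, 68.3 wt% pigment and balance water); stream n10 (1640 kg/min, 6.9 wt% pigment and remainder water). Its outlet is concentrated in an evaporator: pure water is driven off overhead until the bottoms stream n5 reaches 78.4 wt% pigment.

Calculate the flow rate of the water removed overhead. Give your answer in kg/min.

pigment entering = 280×0.429 + 1380×0.683 + 1640×0.069 = 1175.8 kg/min.
All pigment reports to n5, so n5 = 1175.8/0.784 = 1499.8 kg/min.
Total feed = 3300 kg/min; overhead = 3300 − 1499.8 = 1800.2 kg/min.

1800 kg/min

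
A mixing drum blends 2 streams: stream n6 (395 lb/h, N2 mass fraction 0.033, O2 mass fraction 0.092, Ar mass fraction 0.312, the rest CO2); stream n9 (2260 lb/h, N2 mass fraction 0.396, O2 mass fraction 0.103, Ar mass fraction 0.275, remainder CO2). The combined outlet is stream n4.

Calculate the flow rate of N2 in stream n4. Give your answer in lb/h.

N2 out = N2 in = 395×0.033 + 2260×0.396 = 908 lb/h.

908 lb/h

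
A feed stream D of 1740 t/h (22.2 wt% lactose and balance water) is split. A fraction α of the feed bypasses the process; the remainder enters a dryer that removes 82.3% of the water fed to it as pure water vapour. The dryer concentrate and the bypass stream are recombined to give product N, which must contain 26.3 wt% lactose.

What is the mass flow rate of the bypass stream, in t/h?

All 1740×0.222 = 386.28 t/h of lactose reaches N, so N = 386.28/0.263 = 1468.7 t/h and vapour = 271.25 t/h.
The evaporator receives (1−α)·1740 of feed at 0.778 water and removes 0.823 of that water:
0.823×0.778×(1−α)×1740 = 271.25
(1−α) = 271.25/1114.1 = 0.2435;  α = 0.7565.
Bypass flow = 0.7565×1740 = 1316.4 t/h.

1316 t/h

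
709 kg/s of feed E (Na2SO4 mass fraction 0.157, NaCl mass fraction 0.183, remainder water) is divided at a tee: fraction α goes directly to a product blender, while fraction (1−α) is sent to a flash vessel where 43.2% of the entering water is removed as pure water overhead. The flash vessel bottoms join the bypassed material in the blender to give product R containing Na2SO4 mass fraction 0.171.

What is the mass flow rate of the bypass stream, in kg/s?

All 709×0.157 = 111.31 kg/s of Na2SO4 reaches R, so R = 111.31/0.171 = 650.95 kg/s and vapour = 58.047 kg/s.
The evaporator receives (1−α)·709 of feed at 0.660 water and removes 0.432 of that water:
0.432×0.660×(1−α)×709 = 58.047
(1−α) = 58.047/202.15 = 0.2871;  α = 0.7129.
Bypass flow = 0.7129×709 = 505.41 kg/s.

505.4 kg/s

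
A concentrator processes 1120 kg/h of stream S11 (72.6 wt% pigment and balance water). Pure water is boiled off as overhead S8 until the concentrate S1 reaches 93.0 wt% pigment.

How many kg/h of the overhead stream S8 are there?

245.7 kg/h

pigment is conserved: 1120×0.726 = 813.12 kg/h all reports to the concentrate.
Concentrate = 813.12/(target fraction) = 874.32 kg/h.
Overhead = 1120 − 874.32 = 245.68 kg/h.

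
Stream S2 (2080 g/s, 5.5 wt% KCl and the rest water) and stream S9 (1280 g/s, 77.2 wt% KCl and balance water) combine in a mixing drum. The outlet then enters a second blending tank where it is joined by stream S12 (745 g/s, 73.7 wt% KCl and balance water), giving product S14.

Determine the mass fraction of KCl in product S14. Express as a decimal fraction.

Overall, product flow = 4105 g/s.
KCl in = 2080×0.055 + 1280×0.772 + 745×0.737 = 1651.6 g/s.
KCl fraction in S14 = 0.402.

0.402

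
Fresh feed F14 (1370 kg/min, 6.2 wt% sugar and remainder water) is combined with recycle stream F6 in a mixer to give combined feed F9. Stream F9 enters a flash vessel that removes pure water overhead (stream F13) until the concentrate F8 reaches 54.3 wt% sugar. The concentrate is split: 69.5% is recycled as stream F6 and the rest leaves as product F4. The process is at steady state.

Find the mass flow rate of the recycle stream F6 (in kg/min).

Overall sugar balance (none leaves overhead): sugar in fresh feed = sugar in product, i.e. 1370×0.062 = (1−0.695)·F8·0.543.
F8 = 84.94/(0.543×0.305) = 512.88 kg/min.
Recycle F6 = 0.695×512.88 = 356.45 kg/min.

356.4 kg/min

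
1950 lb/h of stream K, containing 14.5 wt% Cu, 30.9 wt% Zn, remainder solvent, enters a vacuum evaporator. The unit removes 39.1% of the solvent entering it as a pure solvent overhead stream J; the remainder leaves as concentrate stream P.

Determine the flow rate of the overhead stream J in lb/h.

416.3 lb/h

solvent entering = 1950×0.546 = 1064.7 lb/h; overhead removed = 0.391×1064.7 = 416.3 lb/h.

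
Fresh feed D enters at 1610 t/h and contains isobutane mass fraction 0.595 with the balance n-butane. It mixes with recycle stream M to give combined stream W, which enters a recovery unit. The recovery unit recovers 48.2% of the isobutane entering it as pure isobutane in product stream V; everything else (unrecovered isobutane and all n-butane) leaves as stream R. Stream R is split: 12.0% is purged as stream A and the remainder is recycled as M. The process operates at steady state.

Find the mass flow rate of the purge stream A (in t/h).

761.5 t/h

n-butane enters only via D and leaves only via the purge: 1610×0.405 = 0.120×(n-butane in R), and the recovery unit passes all n-butane, so n-butane in W = n-butane in R = 5433.8 t/h.
isobutane in W: m_A = 1610×0.595 + (1−0.120)·(1−0.482)·m_A, so m_A = 957.95/0.5442 = 1760.4 t/h.
R = (1−0.482)×1760.4 + 5433.8 = 6345.6 t/h.
Purge A = 0.120×6345.6 = 761.48 t/h.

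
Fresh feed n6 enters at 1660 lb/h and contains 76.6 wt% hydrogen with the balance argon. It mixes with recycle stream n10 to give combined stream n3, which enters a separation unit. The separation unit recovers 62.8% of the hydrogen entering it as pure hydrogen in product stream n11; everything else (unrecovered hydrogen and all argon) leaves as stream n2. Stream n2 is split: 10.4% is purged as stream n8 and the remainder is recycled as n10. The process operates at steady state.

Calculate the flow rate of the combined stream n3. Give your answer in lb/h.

argon enters only via n6 and leaves only via the purge: 1660×0.234 = 0.104×(argon in n2), and the separation unit passes all argon, so argon in n3 = argon in n2 = 3735 lb/h.
hydrogen in n3: m_A = 1660×0.766 + (1−0.104)·(1−0.628)·m_A, so m_A = 1271.6/0.6667 = 1907.3 lb/h.
n3 = 1907.3 + 3735 = 5642.3 lb/h.

5642 lb/h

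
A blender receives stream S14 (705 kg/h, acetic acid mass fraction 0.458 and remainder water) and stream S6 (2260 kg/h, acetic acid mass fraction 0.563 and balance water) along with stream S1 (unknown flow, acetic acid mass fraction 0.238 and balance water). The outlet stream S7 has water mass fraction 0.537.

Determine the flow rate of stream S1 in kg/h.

Let S1 be the unknown flow. Total out = 2965 + S1.
water balance: 1369.7 + 0.762·S1 = 0.537·(2965 + S1)
(0.762 − 0.537)·S1 = 0.537×2965 − 1369.7 = 222.48
S1 = 222.48 / 0.225 = 988.78 kg/h

988.8 kg/h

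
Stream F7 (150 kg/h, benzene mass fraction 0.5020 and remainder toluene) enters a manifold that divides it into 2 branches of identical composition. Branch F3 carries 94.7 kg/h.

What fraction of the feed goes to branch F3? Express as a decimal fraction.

0.631

Fraction to F3 = 94.7/150 = 0.6313.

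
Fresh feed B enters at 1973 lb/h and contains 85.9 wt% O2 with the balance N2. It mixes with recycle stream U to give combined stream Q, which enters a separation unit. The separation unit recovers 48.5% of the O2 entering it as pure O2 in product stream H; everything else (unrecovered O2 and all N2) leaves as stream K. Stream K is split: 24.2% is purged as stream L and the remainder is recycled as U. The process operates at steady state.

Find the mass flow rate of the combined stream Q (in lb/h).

N2 enters only via B and leaves only via the purge: 1973×0.141 = 0.242×(N2 in K), and the separation unit passes all N2, so N2 in Q = N2 in K = 1149.6 lb/h.
O2 in Q: m_A = 1973×0.859 + (1−0.242)·(1−0.485)·m_A, so m_A = 1694.8/0.6096 = 2780.1 lb/h.
Q = 2780.1 + 1149.6 = 3929.6 lb/h.

3930 lb/h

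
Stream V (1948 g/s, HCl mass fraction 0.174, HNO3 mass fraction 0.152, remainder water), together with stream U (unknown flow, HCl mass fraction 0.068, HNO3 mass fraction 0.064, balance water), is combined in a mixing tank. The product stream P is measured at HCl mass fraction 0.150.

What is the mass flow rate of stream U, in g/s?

Let U be the unknown flow. Total out = 1948 + U.
HCl balance: 338.95 + 0.068·U = 0.150·(1948 + U)
(0.068 − 0.150)·U = 0.150×1948 − 338.95 = -46.752
U = -46.752 / -0.082 = 570.15 g/s

570.1 g/s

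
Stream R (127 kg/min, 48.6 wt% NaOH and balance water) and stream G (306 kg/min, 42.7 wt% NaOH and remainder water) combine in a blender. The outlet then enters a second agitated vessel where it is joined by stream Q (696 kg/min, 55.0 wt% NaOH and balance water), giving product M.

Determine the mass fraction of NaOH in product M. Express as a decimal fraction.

0.5095

Overall, product flow = 1129 kg/min.
NaOH in = 127×0.486 + 306×0.427 + 696×0.550 = 575.18 kg/min.
NaOH fraction in M = 0.5095.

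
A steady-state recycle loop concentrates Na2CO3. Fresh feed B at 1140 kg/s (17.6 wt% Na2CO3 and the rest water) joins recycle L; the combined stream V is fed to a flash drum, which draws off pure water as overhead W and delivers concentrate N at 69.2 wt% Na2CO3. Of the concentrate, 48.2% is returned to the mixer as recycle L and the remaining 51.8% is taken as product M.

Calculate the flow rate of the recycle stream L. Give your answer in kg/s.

Overall Na2CO3 balance (none leaves overhead): Na2CO3 in fresh feed = Na2CO3 in product, i.e. 1140×0.176 = (1−0.482)·N·0.692.
N = 200.64/(0.692×0.518) = 559.73 kg/s.
Recycle L = 0.482×559.73 = 269.79 kg/s.

269.8 kg/s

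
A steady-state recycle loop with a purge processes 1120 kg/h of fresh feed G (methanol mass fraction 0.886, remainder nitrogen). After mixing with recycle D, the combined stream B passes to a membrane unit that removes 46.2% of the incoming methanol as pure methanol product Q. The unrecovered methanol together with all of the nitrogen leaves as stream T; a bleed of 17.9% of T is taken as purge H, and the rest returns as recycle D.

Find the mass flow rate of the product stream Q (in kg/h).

821.2 kg/h

methanol in B: m_A = 1120×0.886 + (1−0.179)·(1−0.462)·m_A, so m_A = 992.32/0.5583 = 1777.4 kg/h.
Product Q = 0.462×1777.4 = 821.15 kg/h.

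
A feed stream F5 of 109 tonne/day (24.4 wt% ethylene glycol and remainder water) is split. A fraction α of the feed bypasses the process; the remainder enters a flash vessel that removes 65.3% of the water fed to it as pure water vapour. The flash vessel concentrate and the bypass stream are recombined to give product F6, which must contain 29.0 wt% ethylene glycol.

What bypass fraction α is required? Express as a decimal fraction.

0.679

All 109×0.244 = 26.596 tonne/day of ethylene glycol reaches F6, so F6 = 26.596/0.290 = 91.71 tonne/day and vapour = 17.29 tonne/day.
The evaporator receives (1−α)·109 of feed at 0.756 water and removes 0.653 of that water:
0.653×0.756×(1−α)×109 = 17.29
(1−α) = 17.29/53.81 = 0.3213;  α = 0.6787.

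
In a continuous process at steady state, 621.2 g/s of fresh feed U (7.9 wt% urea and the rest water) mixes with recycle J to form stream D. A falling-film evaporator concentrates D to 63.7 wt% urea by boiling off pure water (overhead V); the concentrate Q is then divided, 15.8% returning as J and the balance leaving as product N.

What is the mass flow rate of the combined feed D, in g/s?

635.7 g/s

Overall urea balance (none leaves overhead): urea in fresh feed = urea in product, i.e. 621.2×0.079 = (1−0.158)·Q·0.637.
Q = 49.075/(0.637×0.842) = 91.497 g/s.
Recycle J = 0.158×91.497 = 14.457 g/s.
Combined feed D = 621.2 + 14.457 = 635.66 g/s.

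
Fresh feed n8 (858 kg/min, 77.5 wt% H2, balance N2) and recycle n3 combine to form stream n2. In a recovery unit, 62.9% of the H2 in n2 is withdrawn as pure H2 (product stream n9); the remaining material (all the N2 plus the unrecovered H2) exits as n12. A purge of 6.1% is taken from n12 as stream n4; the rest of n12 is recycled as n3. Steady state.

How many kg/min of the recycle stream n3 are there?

3327 kg/min

N2 enters only via n8 and leaves only via the purge: 858×0.225 = 0.061×(N2 in n12), and the recovery unit passes all N2, so N2 in n2 = N2 in n12 = 3164.8 kg/min.
H2 in n2: m_A = 858×0.775 + (1−0.061)·(1−0.629)·m_A, so m_A = 664.95/0.6516 = 1020.4 kg/min.
n12 = (1−0.629)×1020.4 + 3164.8 = 3543.3 kg/min.
Recycle n3 = (1−0.061)×3543.3 = 3327.2 kg/min.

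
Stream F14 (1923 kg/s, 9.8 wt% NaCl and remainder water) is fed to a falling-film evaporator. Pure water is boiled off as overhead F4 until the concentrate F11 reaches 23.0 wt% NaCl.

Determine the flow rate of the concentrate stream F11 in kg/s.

NaCl is conserved: 1923×0.098 = 188.45 kg/s all reports to the concentrate.
Concentrate = 188.45/(target fraction) = 819.37 kg/s.

819.4 kg/s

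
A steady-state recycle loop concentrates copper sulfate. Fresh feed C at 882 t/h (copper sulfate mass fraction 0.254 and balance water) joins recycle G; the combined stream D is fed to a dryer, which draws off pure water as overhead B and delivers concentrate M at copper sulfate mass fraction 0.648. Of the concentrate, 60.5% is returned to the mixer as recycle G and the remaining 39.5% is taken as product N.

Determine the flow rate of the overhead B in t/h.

Overall copper sulfate balance (none leaves overhead): copper sulfate in fresh feed = copper sulfate in product, i.e. 882×0.254 = (1−0.605)·M·0.648.
M = 224.03/(0.648×0.395) = 875.25 t/h.
Recycle G = 0.605×875.25 = 529.52 t/h.
Combined feed D = 882 + 529.52 = 1411.5 t/h.
Overhead B = D − M = 1411.5 − 875.25 = 536.28 t/h.

536.3 t/h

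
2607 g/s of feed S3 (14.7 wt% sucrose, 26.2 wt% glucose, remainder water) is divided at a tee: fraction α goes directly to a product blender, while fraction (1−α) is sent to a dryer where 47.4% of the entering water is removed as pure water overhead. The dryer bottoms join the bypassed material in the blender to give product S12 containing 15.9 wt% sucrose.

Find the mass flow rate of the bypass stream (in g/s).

1905 g/s

All 2607×0.147 = 383.23 g/s of sucrose reaches S12, so S12 = 383.23/0.159 = 2410.2 g/s and vapour = 196.75 g/s.
The evaporator receives (1−α)·2607 of feed at 0.591 water and removes 0.474 of that water:
0.474×0.591×(1−α)×2607 = 196.75
(1−α) = 196.75/730.31 = 0.2694;  α = 0.7306.
Bypass flow = 0.7306×2607 = 1904.6 g/s.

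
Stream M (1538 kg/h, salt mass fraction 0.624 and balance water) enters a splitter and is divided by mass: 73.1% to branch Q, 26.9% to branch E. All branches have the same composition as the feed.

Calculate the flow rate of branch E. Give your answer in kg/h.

Branch E flow = 0.269×1538 = 413.72 kg/h.

413.7 kg/h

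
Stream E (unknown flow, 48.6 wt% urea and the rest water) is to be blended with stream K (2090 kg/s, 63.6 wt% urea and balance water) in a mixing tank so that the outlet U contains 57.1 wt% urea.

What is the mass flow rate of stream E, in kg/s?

Let E be the unknown flow. Total out = 2090 + E.
urea balance: 1329.2 + 0.486·E = 0.571·(2090 + E)
(0.486 − 0.571)·E = 0.571×2090 − 1329.2 = -135.85
E = -135.85 / -0.085 = 1598.2 kg/s

1598 kg/s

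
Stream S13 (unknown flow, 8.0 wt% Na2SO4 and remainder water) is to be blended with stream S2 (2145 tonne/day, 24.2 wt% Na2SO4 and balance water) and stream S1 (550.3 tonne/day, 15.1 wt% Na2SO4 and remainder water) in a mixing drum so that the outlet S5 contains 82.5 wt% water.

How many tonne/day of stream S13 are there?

Let S13 be the unknown flow. Total out = 2695.3 + S13.
water balance: 2093.1 + 0.920·S13 = 0.825·(2695.3 + S13)
(0.920 − 0.825)·S13 = 0.825×2695.3 − 2093.1 = 130.51
S13 = 130.51 / 0.095 = 1373.8 tonne/day

1374 tonne/day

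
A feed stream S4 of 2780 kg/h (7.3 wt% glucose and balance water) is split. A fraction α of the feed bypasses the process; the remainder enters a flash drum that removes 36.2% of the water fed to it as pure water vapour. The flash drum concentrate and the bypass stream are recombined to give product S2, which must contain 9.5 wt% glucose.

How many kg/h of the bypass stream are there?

All 2780×0.073 = 202.94 kg/h of glucose reaches S2, so S2 = 202.94/0.095 = 2136.2 kg/h and vapour = 643.79 kg/h.
The evaporator receives (1−α)·2780 of feed at 0.927 water and removes 0.362 of that water:
0.362×0.927×(1−α)×2780 = 643.79
(1−α) = 643.79/932.9 = 0.6901;  α = 0.3099.
Bypass flow = 0.3099×2780 = 861.53 kg/h.

861.5 kg/h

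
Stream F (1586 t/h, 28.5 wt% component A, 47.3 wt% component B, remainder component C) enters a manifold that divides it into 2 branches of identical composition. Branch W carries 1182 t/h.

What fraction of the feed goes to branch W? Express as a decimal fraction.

0.745

Fraction to W = 1182/1586 = 0.7453.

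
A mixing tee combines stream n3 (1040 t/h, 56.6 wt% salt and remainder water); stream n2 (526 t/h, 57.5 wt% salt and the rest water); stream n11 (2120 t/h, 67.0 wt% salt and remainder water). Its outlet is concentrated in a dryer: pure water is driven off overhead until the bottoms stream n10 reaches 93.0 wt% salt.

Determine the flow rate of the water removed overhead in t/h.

1201 t/h

salt entering = 1040×0.566 + 526×0.575 + 2120×0.670 = 2311.5 t/h.
All salt reports to n10, so n10 = 2311.5/0.930 = 2485.5 t/h.
Total feed = 3686 t/h; overhead = 3686 − 2485.5 = 1200.5 t/h.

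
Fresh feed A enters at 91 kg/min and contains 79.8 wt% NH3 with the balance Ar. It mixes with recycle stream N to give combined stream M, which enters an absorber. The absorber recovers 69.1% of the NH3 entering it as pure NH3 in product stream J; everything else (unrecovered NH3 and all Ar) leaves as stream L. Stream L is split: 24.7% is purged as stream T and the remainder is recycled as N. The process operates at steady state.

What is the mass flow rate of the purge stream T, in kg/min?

25.61 kg/min

Ar enters only via A and leaves only via the purge: 91×0.202 = 0.247×(Ar in L), and the absorber passes all Ar, so Ar in M = Ar in L = 74.421 kg/min.
NH3 in M: m_A = 91×0.798 + (1−0.247)·(1−0.691)·m_A, so m_A = 72.618/0.7673 = 94.638 kg/min.
L = (1−0.691)×94.638 + 74.421 = 103.66 kg/min.
Purge T = 0.247×103.66 = 25.605 kg/min.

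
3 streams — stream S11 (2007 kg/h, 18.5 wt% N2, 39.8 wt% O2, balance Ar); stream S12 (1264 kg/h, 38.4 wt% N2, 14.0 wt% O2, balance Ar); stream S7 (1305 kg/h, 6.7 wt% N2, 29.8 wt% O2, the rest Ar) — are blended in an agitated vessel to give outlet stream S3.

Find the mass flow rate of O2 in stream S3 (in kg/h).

O2 out = O2 in = 2007×0.398 + 1264×0.140 + 1305×0.298 = 1364.6 kg/h.

1365 kg/h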